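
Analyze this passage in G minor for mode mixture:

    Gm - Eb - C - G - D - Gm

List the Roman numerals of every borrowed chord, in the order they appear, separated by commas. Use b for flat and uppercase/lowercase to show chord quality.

In G minor (with V from harmonic minor) the diatonic chords are Gm, Adim, Bb, Cm, D, Eb, F. Of the given chords, Gm, Eb and D are diatonic. But C (C–E–G) is foreign: the diatonic iv on degree 4 is Cm, whereas C comes from G major. It is labeled IV. G (G–B–D) is not: scale degree 1 in G minor carries Gm (i). In G major the chord on that degree is G, so here it functions as I, borrowed from the parallel major.

IV, I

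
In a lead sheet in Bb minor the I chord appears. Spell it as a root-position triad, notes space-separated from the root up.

Bb D F

I is built on scale degree 1, which is Bb in both Bb minor and its parallel. Building the major chord from the parallel major on Bb: Bb–D–F.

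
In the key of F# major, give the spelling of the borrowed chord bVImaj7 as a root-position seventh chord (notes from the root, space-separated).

D F# A C#

The root of bVImaj7 is the lowered 6th degree: D# becomes D. Building the major-seventh chord from the parallel minor on D: D–F#–A–C#.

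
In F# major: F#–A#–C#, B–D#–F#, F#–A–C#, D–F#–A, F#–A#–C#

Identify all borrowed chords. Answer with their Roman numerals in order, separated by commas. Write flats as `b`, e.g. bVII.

i, bVI

F# major has the diatonic set F#, G#m, A#m, B, C#, D#m, E#dim. Of the given chords, F#–A#–C# = F# and B–D#–F# = B are diatonic. But F#–A–C# is foreign: the diatonic I on degree 1 is F#, whereas F#m comes from F# minor. It is labeled i. But D–F#–A is foreign: the diatonic vi on degree 6 is D#m, whereas D comes from F# minor. It is labeled bVI.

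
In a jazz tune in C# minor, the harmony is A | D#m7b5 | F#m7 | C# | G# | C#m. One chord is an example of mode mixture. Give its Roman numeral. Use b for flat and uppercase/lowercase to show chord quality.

The diatonic triads in C# minor (with V from harmonic minor) are C#m, D#dim, E, F#m, G#, A, B. A, D#m7b5, F#m7, G# and C#m are all diatonic. C# (C#–E#–G#) is not: scale degree 1 in C# minor carries C#m (i). In C# major the chord on that degree is C#, so here it functions as I, borrowed from the parallel major.

I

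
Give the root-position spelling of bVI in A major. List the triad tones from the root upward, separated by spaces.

bVI is built on the lowered scale degree 6. In A major degree 6 is F#; lowered it becomes F. Building the major chord from the parallel minor on F: F–A–C.

F A C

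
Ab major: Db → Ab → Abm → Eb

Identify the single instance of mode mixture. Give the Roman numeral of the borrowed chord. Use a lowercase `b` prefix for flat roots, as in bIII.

i

In Ab major the diatonic chords are Ab, Bbm, Cm, Db, Eb, Fm, Gdim. Db, Ab and Eb all belong to that set. Abm (Ab–Cb–Eb) doesn't fit — on degree 1 Ab major would have Ab (I). Abm is the degree-1 chord of Ab minor, so it is the borrowed i.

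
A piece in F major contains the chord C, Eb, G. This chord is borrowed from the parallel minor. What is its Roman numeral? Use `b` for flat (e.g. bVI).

v

The root C is the diatonic 5th degree of F major; the borrowing shows in the chord quality. C–Eb–G is a minor chord — the form found in F minor, not the diatonic V (C). Borrowed into F major it is written v.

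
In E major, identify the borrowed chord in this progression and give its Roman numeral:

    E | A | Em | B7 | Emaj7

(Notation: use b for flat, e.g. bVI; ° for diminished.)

E major has the diatonic set E, F#m, G#m, A, B, C#m, D#dim. E, A, B7 and Emaj7 all belong to that set. But Em (E–G–B) is foreign: the diatonic I on degree 1 is E, whereas Em comes from E minor. It is labeled i.

i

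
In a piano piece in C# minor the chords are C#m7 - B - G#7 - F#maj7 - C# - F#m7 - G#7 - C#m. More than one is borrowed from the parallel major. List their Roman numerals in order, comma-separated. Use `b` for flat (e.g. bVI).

IVmaj7, I

In C# minor (with V from harmonic minor) the diatonic chords are C#m, D#dim, E, F#m, G#, A, B. Of the given chords, C#m7, B, G#7, F#m7 and C#m are diatonic. F#maj7 (F#–A#–C#–E#) is not: scale degree 4 in C# minor carries F#m (iv). In C# major the chord on that degree is F#maj7, so here it functions as IVmaj7, borrowed from the parallel major. But C# (C#–E#–G#) is foreign: the diatonic i on degree 1 is C#m, whereas C# comes from C# major. It is labeled I.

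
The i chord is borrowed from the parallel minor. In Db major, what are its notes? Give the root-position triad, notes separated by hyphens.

i is built on scale degree 1, which is Db in both Db major and its parallel. In Db minor the chord on Db is Db–Fb–Ab.

Db-Fb-Ab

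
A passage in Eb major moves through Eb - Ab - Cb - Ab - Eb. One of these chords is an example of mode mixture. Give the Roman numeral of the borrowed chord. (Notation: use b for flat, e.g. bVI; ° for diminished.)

bVI

The diatonic triads in Eb major are Eb, Fm, Gm, Ab, Bb, Cm, Ddim. Eb and Ab are both diatonic. Cb (Cb–Eb–Gb) is not: scale degree 6 in Eb major carries Cm (vi). In Eb minor the chord on that degree is Cb, so here it functions as bVI, borrowed from the parallel minor.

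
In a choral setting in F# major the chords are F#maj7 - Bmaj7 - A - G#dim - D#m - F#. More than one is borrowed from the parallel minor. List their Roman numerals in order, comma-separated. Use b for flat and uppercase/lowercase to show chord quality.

bIII, ii°

In F# major the diatonic chords are F#, G#m, A#m, B, C#, D#m, E#dim. F#maj7, Bmaj7, D#m and F# are all diatonic. But A (A–C#–E) is foreign: the diatonic iii on degree 3 is A#m, whereas A comes from F# minor. It is labeled bIII. But G#dim (G#–B–D) is foreign: the diatonic ii on degree 2 is G#m, whereas G#dim comes from F# minor. It is labeled ii°.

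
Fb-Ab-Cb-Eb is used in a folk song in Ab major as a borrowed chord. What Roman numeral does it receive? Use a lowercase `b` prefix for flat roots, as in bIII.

bVImaj7

Fb is the lowered form of scale degree 6 in Ab major (the diatonic degree 6 is F). The diatonic chord on degree 6 would be Fm (vi), but Fb–Ab–Cb–Eb is the major-seventh chord from Ab minor. As a borrowed chord it is labeled bVImaj7.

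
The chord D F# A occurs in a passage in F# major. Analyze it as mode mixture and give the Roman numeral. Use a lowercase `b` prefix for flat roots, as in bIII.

In F# major scale degree 6 is D#; D is its lowered form, from F# minor. Diatonically F# major has D#m (vi) on that degree; D–F#–A is instead the major chord native to F# minor, so it takes the label bVI.

bVI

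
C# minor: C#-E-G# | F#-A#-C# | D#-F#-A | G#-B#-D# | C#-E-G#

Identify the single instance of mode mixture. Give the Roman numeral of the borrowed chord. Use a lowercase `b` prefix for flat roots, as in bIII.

In C# minor (with V from harmonic minor) the diatonic chords are C#m, D#dim, E, F#m, G#, A, B. C#–E–G# = C#m, D#–F#–A = D#dim and G#–B#–D# = G# are all diatonic. F#–A#–C# is not: scale degree 4 in C# minor carries F#m (iv). In C# major the chord on that degree is F#, so here it functions as IV, borrowed from the parallel major.

IV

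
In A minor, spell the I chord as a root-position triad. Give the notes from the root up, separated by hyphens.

The root, A, is scale degree 1 — the same note in A minor and A major; only the chord quality changes. Building the major chord from the parallel major on A: A–C#–E.

A-C#-E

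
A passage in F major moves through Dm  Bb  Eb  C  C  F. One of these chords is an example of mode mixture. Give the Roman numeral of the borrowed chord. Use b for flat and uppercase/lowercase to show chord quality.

In F major the diatonic chords are F, Gm, Am, Bb, C, Dm, Edim. Dm, Bb, C and F are all diatonic. Eb (Eb–G–Bb) is not: scale degree 7 in F major carries Edim (vii°). In F minor the chord on that degree is Eb, so here it functions as bVII, borrowed from the parallel minor.

bVII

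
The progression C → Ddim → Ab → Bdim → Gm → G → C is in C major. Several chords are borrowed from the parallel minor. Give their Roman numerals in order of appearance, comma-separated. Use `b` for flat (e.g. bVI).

ii°, bVI, v

The diatonic triads in C major are C, Dm, Em, F, G, Am, Bdim. C, Bdim and G all belong to that set. Ddim (D–F–Ab) is not: scale degree 2 in C major carries Dm (ii). In C minor the chord on that degree is Ddim, so here it functions as ii°, borrowed from the parallel minor. Ab (Ab–C–Eb) is not: scale degree 6 in C major carries Am (vi). In C minor the chord on that degree is Ab, so here it functions as bVI, borrowed from the parallel minor. Gm (G–Bb–D) is not: scale degree 5 in C major carries G (V). In C minor the chord on that degree is Gm, so here it functions as v, borrowed from the parallel minor.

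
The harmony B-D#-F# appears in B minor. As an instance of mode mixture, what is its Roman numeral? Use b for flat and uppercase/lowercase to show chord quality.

B is scale degree 1 in B minor. B–D#–F# is a major chord — the form found in B major, not the diatonic i (Bm). Borrowed into B minor it is written I.

I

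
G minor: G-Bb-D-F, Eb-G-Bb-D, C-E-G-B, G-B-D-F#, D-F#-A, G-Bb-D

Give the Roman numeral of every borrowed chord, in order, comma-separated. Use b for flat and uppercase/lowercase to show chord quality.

IVmaj7, Imaj7

In G minor (with V from harmonic minor) the diatonic chords are Gm, Adim, Bb, Cm, D, Eb, F. Of the given chords, G–Bb–D–F = Gm7, Eb–G–Bb–D = Ebmaj7, D–F#–A = D and G–Bb–D = Gm are diatonic. C–E–G–B is not: scale degree 4 in G minor carries Cm (iv). In G major the chord on that degree is Cmaj7, so here it functions as IVmaj7, borrowed from the parallel major. G–B–D–F# doesn't fit — on degree 1 G minor would have Gm (i). Gmaj7 is the degree-1 chord of G major, so it is the borrowed Imaj7.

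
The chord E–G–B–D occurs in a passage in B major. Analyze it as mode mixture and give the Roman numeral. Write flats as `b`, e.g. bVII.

E is scale degree 4 in B major. Diatonically B major has E (IV) on that degree; E–G–B–D is instead the minor-seventh chord native to B minor, so it takes the label iv7.

iv7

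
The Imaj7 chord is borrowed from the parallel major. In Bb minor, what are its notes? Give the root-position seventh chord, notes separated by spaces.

Bb D F A

The root, Bb, is scale degree 1 — the same note in Bb minor and Bb major; only the chord quality changes. Stacking thirds in Bb major on Bb gives Bb–D–F–A.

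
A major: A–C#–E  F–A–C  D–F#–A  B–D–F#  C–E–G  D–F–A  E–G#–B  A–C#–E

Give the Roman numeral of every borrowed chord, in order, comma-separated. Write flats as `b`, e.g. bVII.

In A major the diatonic chords are A, Bm, C#m, D, E, F#m, G#dim. Of the given chords, A–C#–E = A, D–F#–A = D, B–D–F# = Bm and E–G#–B = E are diatonic. F–A–C doesn't fit — on degree 6 A major would have F#m (vi). F is the degree-6 chord of A minor, so it is the borrowed bVI. C–E–G doesn't fit — on degree 3 A major would have C#m (iii). C is the degree-3 chord of A minor, so it is the borrowed bIII. D–F–A is not: scale degree 4 in A major carries D (IV). In A minor the chord on that degree is Dm, so here it functions as iv, borrowed from the parallel minor.

bVI, bIII, iv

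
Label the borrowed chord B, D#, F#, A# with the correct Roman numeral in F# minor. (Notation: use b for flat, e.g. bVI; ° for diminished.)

IVmaj7

B is scale degree 4 in F# minor. B–D#–F#–A# is a major-seventh chord — the form found in F# major, not the diatonic iv (Bm). Borrowed into F# minor it is written IVmaj7.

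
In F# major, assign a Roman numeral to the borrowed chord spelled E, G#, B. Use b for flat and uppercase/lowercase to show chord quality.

The root E is the lowered 7th scale degree — diatonically F# major has E# there. E–G#–B is a major chord — the form found in F# minor, not the diatonic vii° (E#dim). Borrowed into F# major it is written bVII.

bVII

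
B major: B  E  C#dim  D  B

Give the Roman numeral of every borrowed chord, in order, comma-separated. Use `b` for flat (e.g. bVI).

ii°, bIII

The diatonic triads in B major are B, C#m, D#m, E, F#, G#m, A#dim. B and E are both diatonic. But C#dim (C#–E–G) is foreign: the diatonic ii on degree 2 is C#m, whereas C#dim comes from B minor. It is labeled ii°. D (D–F#–A) is not: scale degree 3 in B major carries D#m (iii). In B minor the chord on that degree is D, so here it functions as bIII, borrowed from the parallel minor.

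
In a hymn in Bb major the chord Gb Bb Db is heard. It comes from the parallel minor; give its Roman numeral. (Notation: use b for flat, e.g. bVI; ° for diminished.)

The root Gb is the lowered 6th scale degree — diatonically Bb major has G there. Diatonically Bb major has Gm (vi) on that degree; Gb–Bb–Db is instead the major chord native to Bb minor, so it takes the label bVI.

bVI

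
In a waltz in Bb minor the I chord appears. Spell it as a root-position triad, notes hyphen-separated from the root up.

Bb-D-F

I is built on scale degree 1, which is Bb in both Bb minor and its parallel. Building the major chord from the parallel major on Bb: Bb–D–F.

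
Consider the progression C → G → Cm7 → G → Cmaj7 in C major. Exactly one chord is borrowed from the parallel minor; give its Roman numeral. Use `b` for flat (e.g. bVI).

i7

In C major the diatonic chords are C, Dm, Em, F, G, Am, Bdim. Of the given chords, C, G and Cmaj7 are diatonic. But Cm7 (C–Eb–G–Bb) is foreign: the diatonic I on degree 1 is C, whereas Cm7 comes from C minor. It is labeled i7.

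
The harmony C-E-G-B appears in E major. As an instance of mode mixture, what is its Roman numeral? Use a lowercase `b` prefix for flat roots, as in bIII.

The root C is the lowered 6th scale degree — diatonically E major has C# there. The diatonic chord on degree 6 would be C#m (vi), but C–E–G–B is the major-seventh chord from E minor. As a borrowed chord it is labeled bVImaj7.

bVImaj7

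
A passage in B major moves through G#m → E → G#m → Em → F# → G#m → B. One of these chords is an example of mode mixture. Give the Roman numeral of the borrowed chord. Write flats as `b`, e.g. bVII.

iv

In B major the diatonic chords are B, C#m, D#m, E, F#, G#m, A#dim. Of the given chords, G#m, E, F# and B are diatonic. But Em (E–G–B) is foreign: the diatonic IV on degree 4 is E, whereas Em comes from B minor. It is labeled iv.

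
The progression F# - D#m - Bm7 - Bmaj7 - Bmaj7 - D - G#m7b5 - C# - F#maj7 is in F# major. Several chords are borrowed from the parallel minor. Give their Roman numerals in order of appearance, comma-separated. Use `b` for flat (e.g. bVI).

iv7, bVI, iiø7

In F# major the diatonic chords are F#, G#m, A#m, B, C#, D#m, E#dim. F#, D#m, Bmaj7, C# and F#maj7 all belong to that set. But Bm7 (B–D–F#–A) is foreign: the diatonic IV on degree 4 is B, whereas Bm7 comes from F# minor. It is labeled iv7. D (D–F#–A) doesn't fit — on degree 6 F# major would have D#m (vi). D is the degree-6 chord of F# minor, so it is the borrowed bVI. But G#m7b5 (G#–B–D–F#) is foreign: the diatonic ii on degree 2 is G#m, whereas G#m7b5 comes from F# minor. It is labeled iiø7.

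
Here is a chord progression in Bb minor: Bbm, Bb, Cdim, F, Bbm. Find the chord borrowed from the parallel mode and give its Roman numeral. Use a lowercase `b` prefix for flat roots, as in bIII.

In Bb minor (with V from harmonic minor) the diatonic chords are Bbm, Cdim, Db, Ebm, F, Gb, Ab. Of the given chords, Bbm, Cdim and F are diatonic. Bb (Bb–D–F) is not: scale degree 1 in Bb minor carries Bbm (i). In Bb major the chord on that degree is Bb, so here it functions as I, borrowed from the parallel major.

I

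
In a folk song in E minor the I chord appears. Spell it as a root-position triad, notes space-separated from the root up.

The root, E, is scale degree 1 — the same note in E minor and E major; only the chord quality changes. Stacking thirds in E major on E gives E–G#–B.

E G# B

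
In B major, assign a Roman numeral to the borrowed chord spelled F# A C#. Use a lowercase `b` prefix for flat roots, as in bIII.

v

The root F# is the diatonic 5th degree of B major; the borrowing shows in the chord quality. The diatonic chord on degree 5 would be F# (V), but F#–A–C# is the minor chord from B minor. As a borrowed chord it is labeled v.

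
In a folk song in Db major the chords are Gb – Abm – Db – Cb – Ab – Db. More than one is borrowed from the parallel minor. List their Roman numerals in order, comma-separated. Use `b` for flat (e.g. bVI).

The diatonic triads in Db major are Db, Ebm, Fm, Gb, Ab, Bbm, Cdim. Of the given chords, Gb, Db and Ab are diatonic. Abm (Ab–Cb–Eb) is not: scale degree 5 in Db major carries Ab (V). In Db minor the chord on that degree is Abm, so here it functions as v, borrowed from the parallel minor. Cb (Cb–Eb–Gb) doesn't fit — on degree 7 Db major would have Cdim (vii°). Cb is the degree-7 chord of Db minor, so it is the borrowed bVII.

v, bVII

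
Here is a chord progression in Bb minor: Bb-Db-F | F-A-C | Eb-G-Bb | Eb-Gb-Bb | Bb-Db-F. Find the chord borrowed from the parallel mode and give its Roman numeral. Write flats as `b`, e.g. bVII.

The diatonic triads in Bb minor (with V from harmonic minor) are Bbm, Cdim, Db, Ebm, F, Gb, Ab. Bb–Db–F = Bbm, F–A–C = F and Eb–Gb–Bb = Ebm are all diatonic. But Eb–G–Bb is foreign: the diatonic iv on degree 4 is Ebm, whereas Eb comes from Bb major. It is labeled IV.

IV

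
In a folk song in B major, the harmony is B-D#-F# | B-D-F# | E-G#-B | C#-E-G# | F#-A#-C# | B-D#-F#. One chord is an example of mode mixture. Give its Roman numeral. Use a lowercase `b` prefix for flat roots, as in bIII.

The diatonic triads in B major are B, C#m, D#m, E, F#, G#m, A#dim. Of the given chords, B–D#–F# = B, E–G#–B = E, C#–E–G# = C#m and F#–A#–C# = F# are diatonic. But B–D–F# is foreign: the diatonic I on degree 1 is B, whereas Bm comes from B minor. It is labeled i.

i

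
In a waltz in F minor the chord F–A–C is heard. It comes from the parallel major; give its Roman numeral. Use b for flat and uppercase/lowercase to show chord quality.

F is scale degree 1 in F minor. F–A–C is a major chord — the form found in F major, not the diatonic i (Fm). Borrowed into F minor it is written I.

I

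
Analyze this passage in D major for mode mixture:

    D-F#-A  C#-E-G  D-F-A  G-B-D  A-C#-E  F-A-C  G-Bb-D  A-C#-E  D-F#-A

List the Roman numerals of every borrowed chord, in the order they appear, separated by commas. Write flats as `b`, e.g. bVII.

D major has the diatonic set D, Em, F#m, G, A, Bm, C#dim. D–F#–A = D, C#–E–G = C#dim, G–B–D = G and A–C#–E = A are all diatonic. D–F–A is not: scale degree 1 in D major carries D (I). In D minor the chord on that degree is Dm, so here it functions as i, borrowed from the parallel minor. But F–A–C is foreign: the diatonic iii on degree 3 is F#m, whereas F comes from D minor. It is labeled bIII. G–Bb–D doesn't fit — on degree 4 D major would have G (IV). Gm is the degree-4 chord of D minor, so it is the borrowed iv.

i, bIII, iv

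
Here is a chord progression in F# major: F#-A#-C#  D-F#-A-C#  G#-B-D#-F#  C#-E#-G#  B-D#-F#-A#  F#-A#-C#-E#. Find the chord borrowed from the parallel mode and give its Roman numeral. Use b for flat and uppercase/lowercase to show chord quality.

The diatonic triads in F# major are F#, G#m, A#m, B, C#, D#m, E#dim. Of the given chords, F#–A#–C# = F#, G#–B–D#–F# = G#m7, C#–E#–G# = C#, B–D#–F#–A# = Bmaj7 and F#–A#–C#–E# = F#maj7 are diatonic. But D–F#–A–C# is foreign: the diatonic vi on degree 6 is D#m, whereas Dmaj7 comes from F# minor. It is labeled bVImaj7.

bVImaj7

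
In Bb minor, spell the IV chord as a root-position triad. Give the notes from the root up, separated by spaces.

Eb G Bb

The root, Eb, is scale degree 4 — the same note in Bb minor and Bb major; only the chord quality changes. Stacking thirds in Bb major on Eb gives Eb–G–Bb.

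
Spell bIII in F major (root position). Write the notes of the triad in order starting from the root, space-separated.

Scale degree 3 in F major is A. bIII uses the lowered form, Ab, taken from F minor. Stacking thirds in F minor on Ab gives Ab–C–Eb.

Ab C Eb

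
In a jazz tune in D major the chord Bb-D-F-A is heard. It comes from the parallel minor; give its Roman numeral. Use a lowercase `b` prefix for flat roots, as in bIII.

bVImaj7

The root Bb is the lowered 6th scale degree — diatonically D major has B there. Bb–D–F–A is a major-seventh chord — the form found in D minor, not the diatonic vi (Bm). Borrowed into D major it is written bVImaj7.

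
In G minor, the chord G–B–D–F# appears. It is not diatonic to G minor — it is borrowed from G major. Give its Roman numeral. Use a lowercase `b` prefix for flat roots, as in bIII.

Imaj7

G is scale degree 1 in G minor. Diatonically G minor has Gm (i) on that degree; G–B–D–F# is instead the major-seventh chord native to G major, so it takes the label Imaj7.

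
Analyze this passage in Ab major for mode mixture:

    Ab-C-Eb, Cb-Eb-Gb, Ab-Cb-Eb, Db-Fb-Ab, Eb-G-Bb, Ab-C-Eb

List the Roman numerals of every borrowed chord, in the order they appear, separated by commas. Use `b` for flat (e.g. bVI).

In Ab major the diatonic chords are Ab, Bbm, Cm, Db, Eb, Fm, Gdim. Ab–C–Eb = Ab and Eb–G–Bb = Eb both belong to that set. But Cb–Eb–Gb is foreign: the diatonic iii on degree 3 is Cm, whereas Cb comes from Ab minor. It is labeled bIII. Ab–Cb–Eb doesn't fit — on degree 1 Ab major would have Ab (I). Abm is the degree-1 chord of Ab minor, so it is the borrowed i. Db–Fb–Ab is not: scale degree 4 in Ab major carries Db (IV). In Ab minor the chord on that degree is Dbm, so here it functions as iv, borrowed from the parallel minor.

bIII, i, iv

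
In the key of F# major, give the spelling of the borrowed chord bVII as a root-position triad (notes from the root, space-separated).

Scale degree 7 in F# major is E#. bVII uses the lowered form, E, taken from F# minor. Building the major chord from the parallel minor on E: E–G#–B.

E G# B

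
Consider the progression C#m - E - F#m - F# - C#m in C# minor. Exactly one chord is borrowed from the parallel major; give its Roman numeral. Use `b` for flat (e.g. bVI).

IV

In C# minor (with V from harmonic minor) the diatonic chords are C#m, D#dim, E, F#m, G#, A, B. C#m, E and F#m all belong to that set. But F# (F#–A#–C#) is foreign: the diatonic iv on degree 4 is F#m, whereas F# comes from C# major. It is labeled IV.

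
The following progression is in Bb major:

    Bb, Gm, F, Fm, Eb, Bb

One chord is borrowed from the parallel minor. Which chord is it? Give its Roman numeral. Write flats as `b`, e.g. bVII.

v

The diatonic triads in Bb major are Bb, Cm, Dm, Eb, F, Gm, Adim. Bb, Gm, F and Eb are all diatonic. But Fm (F–Ab–C) is foreign: the diatonic V on degree 5 is F, whereas Fm comes from Bb minor. It is labeled v.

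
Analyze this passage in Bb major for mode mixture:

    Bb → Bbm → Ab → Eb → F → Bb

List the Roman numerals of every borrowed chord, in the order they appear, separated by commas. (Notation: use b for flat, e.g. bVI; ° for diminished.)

Bb major has the diatonic set Bb, Cm, Dm, Eb, F, Gm, Adim. Bb, Eb and F are all diatonic. Bbm (Bb–Db–F) is not: scale degree 1 in Bb major carries Bb (I). In Bb minor the chord on that degree is Bbm, so here it functions as i, borrowed from the parallel minor. Ab (Ab–C–Eb) doesn't fit — on degree 7 Bb major would have Adim (vii°). Ab is the degree-7 chord of Bb minor, so it is the borrowed bVII.

i, bVII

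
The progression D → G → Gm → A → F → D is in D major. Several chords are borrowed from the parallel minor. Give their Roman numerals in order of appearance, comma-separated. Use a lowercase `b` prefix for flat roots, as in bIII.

iv, bIII

In D major the diatonic chords are D, Em, F#m, G, A, Bm, C#dim. D, G and A are all diatonic. But Gm (G–Bb–D) is foreign: the diatonic IV on degree 4 is G, whereas Gm comes from D minor. It is labeled iv. F (F–A–C) is not: scale degree 3 in D major carries F#m (iii). In D minor the chord on that degree is F, so here it functions as bIII, borrowed from the parallel minor.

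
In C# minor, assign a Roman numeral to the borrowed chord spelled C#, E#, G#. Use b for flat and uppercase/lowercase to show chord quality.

The root C# is the diatonic 1st degree of C# minor; the borrowing shows in the chord quality. The diatonic chord on degree 1 would be C#m (i), but C#–E#–G# is the major chord from C# major. As a borrowed chord it is labeled I.

I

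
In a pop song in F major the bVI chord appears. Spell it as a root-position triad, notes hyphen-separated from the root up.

Scale degree 6 in F major is D. bVI uses the lowered form, Db, taken from F minor. In F minor the chord on Db is Db–F–Ab.

Db-F-Ab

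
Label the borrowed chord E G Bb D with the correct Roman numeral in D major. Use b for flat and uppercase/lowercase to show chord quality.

E is scale degree 2 in D major. Diatonically D major has Em (ii) on that degree; E–G–Bb–D is instead the half-diminished-seventh chord native to D minor, so it takes the label iiø7.

iiø7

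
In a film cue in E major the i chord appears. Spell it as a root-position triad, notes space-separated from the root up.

i is built on scale degree 1, which is E in both E major and its parallel. In E minor the chord on E is E–G–B.

E G B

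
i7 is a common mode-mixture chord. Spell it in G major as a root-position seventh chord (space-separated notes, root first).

i7 is built on scale degree 1, which is G in both G major and its parallel. Building the minor-seventh chord from the parallel minor on G: G–Bb–D–F.

G Bb D F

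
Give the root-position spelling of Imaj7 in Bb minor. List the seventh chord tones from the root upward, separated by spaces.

Bb D F A

The root, Bb, is scale degree 1 — the same note in Bb minor and Bb major; only the chord quality changes. Building the major-seventh chord from the parallel major on Bb: Bb–D–F–A.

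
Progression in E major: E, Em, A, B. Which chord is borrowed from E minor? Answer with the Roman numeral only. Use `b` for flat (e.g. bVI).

i

E major has the diatonic set E, F#m, G#m, A, B, C#m, D#dim. Of the given chords, E, A and B are diatonic. Em (E–G–B) doesn't fit — on degree 1 E major would have E (I). Em is the degree-1 chord of E minor, so it is the borrowed i.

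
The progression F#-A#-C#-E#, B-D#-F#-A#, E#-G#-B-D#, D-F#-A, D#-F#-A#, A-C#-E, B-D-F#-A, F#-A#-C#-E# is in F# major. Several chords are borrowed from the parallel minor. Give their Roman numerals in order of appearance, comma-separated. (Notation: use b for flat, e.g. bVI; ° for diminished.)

The diatonic triads in F# major are F#, G#m, A#m, B, C#, D#m, E#dim. F#–A#–C#–E# = F#maj7, B–D#–F#–A# = Bmaj7, E#–G#–B–D# = E#m7b5 and D#–F#–A# = D#m all belong to that set. D–F#–A is not: scale degree 6 in F# major carries D#m (vi). In F# minor the chord on that degree is D, so here it functions as bVI, borrowed from the parallel minor. But A–C#–E is foreign: the diatonic iii on degree 3 is A#m, whereas A comes from F# minor. It is labeled bIII. B–D–F#–A is not: scale degree 4 in F# major carries B (IV). In F# minor the chord on that degree is Bm7, so here it functions as iv7, borrowed from the parallel minor.

bVI, bIII, iv7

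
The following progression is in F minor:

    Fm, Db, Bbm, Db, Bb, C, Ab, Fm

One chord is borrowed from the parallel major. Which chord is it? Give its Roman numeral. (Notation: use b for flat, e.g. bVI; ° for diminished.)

The diatonic triads in F minor (with V from harmonic minor) are Fm, Gdim, Ab, Bbm, C, Db, Eb. Of the given chords, Fm, Db, Bbm, C and Ab are diatonic. Bb (Bb–D–F) doesn't fit — on degree 4 F minor would have Bbm (iv). Bb is the degree-4 chord of F major, so it is the borrowed IV.

IV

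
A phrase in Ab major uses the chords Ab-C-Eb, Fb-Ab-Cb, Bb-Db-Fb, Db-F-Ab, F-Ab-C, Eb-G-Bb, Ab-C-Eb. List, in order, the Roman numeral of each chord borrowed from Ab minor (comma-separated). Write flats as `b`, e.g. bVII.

Ab major has the diatonic set Ab, Bbm, Cm, Db, Eb, Fm, Gdim. Ab–C–Eb = Ab, Db–F–Ab = Db, F–Ab–C = Fm and Eb–G–Bb = Eb all belong to that set. But Fb–Ab–Cb is foreign: the diatonic vi on degree 6 is Fm, whereas Fb comes from Ab minor. It is labeled bVI. Bb–Db–Fb is not: scale degree 2 in Ab major carries Bbm (ii). In Ab minor the chord on that degree is Bbdim, so here it functions as ii°, borrowed from the parallel minor.

bVI, ii°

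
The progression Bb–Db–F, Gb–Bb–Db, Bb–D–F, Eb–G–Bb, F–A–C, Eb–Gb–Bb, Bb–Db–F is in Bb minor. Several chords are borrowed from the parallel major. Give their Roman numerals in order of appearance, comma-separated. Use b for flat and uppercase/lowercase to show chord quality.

I, IV

Bb minor has the diatonic set Bbm, Cdim, Db, Ebm, F, Gb, Ab (with V from harmonic minor). Of the given chords, Bb–Db–F = Bbm, Gb–Bb–Db = Gb, F–A–C = F and Eb–Gb–Bb = Ebm are diatonic. Bb–D–F doesn't fit — on degree 1 Bb minor would have Bbm (i). Bb is the degree-1 chord of Bb major, so it is the borrowed I. Eb–G–Bb doesn't fit — on degree 4 Bb minor would have Ebm (iv). Eb is the degree-4 chord of Bb major, so it is the borrowed IV.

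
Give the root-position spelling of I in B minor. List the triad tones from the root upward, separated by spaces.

The root, B, is scale degree 1 — the same note in B minor and B major; only the chord quality changes. Stacking thirds in B major on B gives B–D#–F#.

B D# F#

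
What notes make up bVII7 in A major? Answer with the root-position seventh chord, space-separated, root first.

G B D F

The root of bVII7 is the lowered 7th degree: G# becomes G. In A minor the chord on G is G–B–D–F.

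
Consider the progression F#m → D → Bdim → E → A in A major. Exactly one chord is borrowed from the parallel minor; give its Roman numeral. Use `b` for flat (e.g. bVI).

The diatonic triads in A major are A, Bm, C#m, D, E, F#m, G#dim. F#m, D, E and A all belong to that set. But Bdim (B–D–F) is foreign: the diatonic ii on degree 2 is Bm, whereas Bdim comes from A minor. It is labeled ii°.

ii°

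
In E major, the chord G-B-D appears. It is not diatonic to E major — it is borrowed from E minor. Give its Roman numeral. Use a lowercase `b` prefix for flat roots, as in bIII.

In E major scale degree 3 is G#; G is its lowered form, from E minor. Diatonically E major has G#m (iii) on that degree; G–B–D is instead the major chord native to E minor, so it takes the label bIII.

bIII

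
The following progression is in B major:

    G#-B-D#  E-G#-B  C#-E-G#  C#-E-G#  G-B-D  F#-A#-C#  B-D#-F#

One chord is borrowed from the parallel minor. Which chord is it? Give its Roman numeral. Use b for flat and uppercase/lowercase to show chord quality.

In B major the diatonic chords are B, C#m, D#m, E, F#, G#m, A#dim. G#–B–D# = G#m, E–G#–B = E, C#–E–G# = C#m, F#–A#–C# = F# and B–D#–F# = B all belong to that set. But G–B–D is foreign: the diatonic vi on degree 6 is G#m, whereas G comes from B minor. It is labeled bVI.

bVI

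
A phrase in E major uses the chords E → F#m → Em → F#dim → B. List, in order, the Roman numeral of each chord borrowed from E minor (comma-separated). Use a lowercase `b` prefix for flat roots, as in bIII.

E major has the diatonic set E, F#m, G#m, A, B, C#m, D#dim. E, F#m and B are all diatonic. But Em (E–G–B) is foreign: the diatonic I on degree 1 is E, whereas Em comes from E minor. It is labeled i. F#dim (F#–A–C) is not: scale degree 2 in E major carries F#m (ii). In E minor the chord on that degree is F#dim, so here it functions as ii°, borrowed from the parallel minor.

i, ii°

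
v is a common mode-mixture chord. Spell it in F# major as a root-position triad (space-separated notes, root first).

The root, C#, is scale degree 5 — the same note in F# major and F# minor; only the chord quality changes. Building the minor chord from the parallel minor on C#: C#–E–G#.

C# E G#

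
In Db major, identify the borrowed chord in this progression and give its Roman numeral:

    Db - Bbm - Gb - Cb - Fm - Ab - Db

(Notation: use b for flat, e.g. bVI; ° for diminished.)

In Db major the diatonic chords are Db, Ebm, Fm, Gb, Ab, Bbm, Cdim. Of the given chords, Db, Bbm, Gb, Fm and Ab are diatonic. Cb (Cb–Eb–Gb) doesn't fit — on degree 7 Db major would have Cdim (vii°). Cb is the degree-7 chord of Db minor, so it is the borrowed bVII.

bVII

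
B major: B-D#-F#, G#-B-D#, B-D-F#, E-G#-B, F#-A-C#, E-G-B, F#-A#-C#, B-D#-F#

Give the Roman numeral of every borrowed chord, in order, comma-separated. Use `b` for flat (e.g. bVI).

B major has the diatonic set B, C#m, D#m, E, F#, G#m, A#dim. Of the given chords, B–D#–F# = B, G#–B–D# = G#m, E–G#–B = E and F#–A#–C# = F# are diatonic. But B–D–F# is foreign: the diatonic I on degree 1 is B, whereas Bm comes from B minor. It is labeled i. F#–A–C# doesn't fit — on degree 5 B major would have F# (V). F#m is the degree-5 chord of B minor, so it is the borrowed v. E–G–B is not: scale degree 4 in B major carries E (IV). In B minor the chord on that degree is Em, so here it functions as iv, borrowed from the parallel minor.

i, v, iv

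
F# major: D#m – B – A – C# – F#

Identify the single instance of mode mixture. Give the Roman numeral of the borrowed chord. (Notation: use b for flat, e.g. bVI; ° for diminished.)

The diatonic triads in F# major are F#, G#m, A#m, B, C#, D#m, E#dim. D#m, B, C# and F# are all diatonic. But A (A–C#–E) is foreign: the diatonic iii on degree 3 is A#m, whereas A comes from F# minor. It is labeled bIII.

bIII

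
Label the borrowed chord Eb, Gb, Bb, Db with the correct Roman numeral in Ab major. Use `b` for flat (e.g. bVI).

Eb is scale degree 5 in Ab major. Diatonically Ab major has Eb (V) on that degree; Eb–Gb–Bb–Db is instead the minor-seventh chord native to Ab minor, so it takes the label v7.

v7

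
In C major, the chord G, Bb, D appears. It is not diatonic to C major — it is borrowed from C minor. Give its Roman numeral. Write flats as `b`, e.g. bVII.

v

G is scale degree 5 in C major. Diatonically C major has G (V) on that degree; G–Bb–D is instead the minor chord native to C minor, so it takes the label v.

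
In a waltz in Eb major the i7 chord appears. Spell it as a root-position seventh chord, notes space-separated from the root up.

Eb Gb Bb Db

The root, Eb, is scale degree 1 — the same note in Eb major and Eb minor; only the chord quality changes. Stacking thirds in Eb minor on Eb gives Eb–Gb–Bb–Db.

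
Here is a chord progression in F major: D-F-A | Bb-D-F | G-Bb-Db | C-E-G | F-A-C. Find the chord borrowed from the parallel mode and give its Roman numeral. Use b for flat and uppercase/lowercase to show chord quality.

In F major the diatonic chords are F, Gm, Am, Bb, C, Dm, Edim. D–F–A = Dm, Bb–D–F = Bb, C–E–G = C and F–A–C = F are all diatonic. G–Bb–Db is not: scale degree 2 in F major carries Gm (ii). In F minor the chord on that degree is Gdim, so here it functions as ii°, borrowed from the parallel minor.

ii°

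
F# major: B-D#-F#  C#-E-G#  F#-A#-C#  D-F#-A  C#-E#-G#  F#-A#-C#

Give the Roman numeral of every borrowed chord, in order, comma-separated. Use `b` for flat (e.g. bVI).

v, bVI

In F# major the diatonic chords are F#, G#m, A#m, B, C#, D#m, E#dim. Of the given chords, B–D#–F# = B, F#–A#–C# = F# and C#–E#–G# = C# are diatonic. But C#–E–G# is foreign: the diatonic V on degree 5 is C#, whereas C#m comes from F# minor. It is labeled v. D–F#–A doesn't fit — on degree 6 F# major would have D#m (vi). D is the degree-6 chord of F# minor, so it is the borrowed bVI.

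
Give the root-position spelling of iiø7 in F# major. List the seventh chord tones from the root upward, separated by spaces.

iiø7 is built on scale degree 2, which is G# in both F# major and its parallel. In F# minor the chord on G# is G#–B–D–F#.

G# B D F#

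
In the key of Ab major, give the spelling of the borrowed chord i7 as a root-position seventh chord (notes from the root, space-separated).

The root, Ab, is scale degree 1 — the same note in Ab major and Ab minor; only the chord quality changes. Building the minor-seventh chord from the parallel minor on Ab: Ab–Cb–Eb–Gb.

Ab Cb Eb Gb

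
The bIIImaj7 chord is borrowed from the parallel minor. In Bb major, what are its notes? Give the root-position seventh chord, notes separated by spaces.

Db F Ab C

bIIImaj7 is built on the lowered scale degree 3. In Bb major degree 3 is D; lowered it becomes Db. In Bb minor the chord on Db is Db–F–Ab–C.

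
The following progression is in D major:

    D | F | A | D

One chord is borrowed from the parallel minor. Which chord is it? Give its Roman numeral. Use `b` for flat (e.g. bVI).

bIII

In D major the diatonic chords are D, Em, F#m, G, A, Bm, C#dim. D and A are both diatonic. But F (F–A–C) is foreign: the diatonic iii on degree 3 is F#m, whereas F comes from D minor. It is labeled bIII.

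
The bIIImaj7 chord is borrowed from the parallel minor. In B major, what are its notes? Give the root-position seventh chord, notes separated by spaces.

D F# A C#

bIIImaj7 is built on the lowered scale degree 3. In B major degree 3 is D#; lowered it becomes D. Building the major-seventh chord from the parallel minor on D: D–F#–A–C#.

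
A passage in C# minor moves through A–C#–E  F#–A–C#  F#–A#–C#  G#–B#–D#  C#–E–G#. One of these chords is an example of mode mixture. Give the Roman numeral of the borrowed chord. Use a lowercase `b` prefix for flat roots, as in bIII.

C# minor has the diatonic set C#m, D#dim, E, F#m, G#, A, B (with V from harmonic minor). Of the given chords, A–C#–E = A, F#–A–C# = F#m, G#–B#–D# = G# and C#–E–G# = C#m are diatonic. But F#–A#–C# is foreign: the diatonic iv on degree 4 is F#m, whereas F# comes from C# major. It is labeled IV.

IV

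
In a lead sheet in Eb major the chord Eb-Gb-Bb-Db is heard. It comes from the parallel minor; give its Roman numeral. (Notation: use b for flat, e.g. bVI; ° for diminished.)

The root Eb is the diatonic 1st degree of Eb major; the borrowing shows in the chord quality. Diatonically Eb major has Eb (I) on that degree; Eb–Gb–Bb–Db is instead the minor-seventh chord native to Eb minor, so it takes the label i7.

i7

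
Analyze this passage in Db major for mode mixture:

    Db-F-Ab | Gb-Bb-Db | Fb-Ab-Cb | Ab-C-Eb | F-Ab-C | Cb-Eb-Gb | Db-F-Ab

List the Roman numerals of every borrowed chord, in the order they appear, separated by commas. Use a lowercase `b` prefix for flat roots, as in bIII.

bIII, bVII

In Db major the diatonic chords are Db, Ebm, Fm, Gb, Ab, Bbm, Cdim. Of the given chords, Db–F–Ab = Db, Gb–Bb–Db = Gb, Ab–C–Eb = Ab and F–Ab–C = Fm are diatonic. Fb–Ab–Cb is not: scale degree 3 in Db major carries Fm (iii). In Db minor the chord on that degree is Fb, so here it functions as bIII, borrowed from the parallel minor. But Cb–Eb–Gb is foreign: the diatonic vii° on degree 7 is Cdim, whereas Cb comes from Db minor. It is labeled bVII.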